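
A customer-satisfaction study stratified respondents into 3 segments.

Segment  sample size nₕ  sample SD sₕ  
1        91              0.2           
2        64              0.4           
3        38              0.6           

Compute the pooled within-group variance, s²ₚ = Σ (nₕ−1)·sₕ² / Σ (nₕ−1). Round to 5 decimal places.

0.14211

1: (91−1)·0.2² = 90·0.04 = 3.6
2: (64−1)·0.4² = 63·0.16 = 10.08
3: (38−1)·0.6² = 37·0.36 = 13.32
Numerator = 27; denominator = Σ(nₕ−1) = 190.
s²ₚ = 27/190 = 0.1421053... → 0.14211.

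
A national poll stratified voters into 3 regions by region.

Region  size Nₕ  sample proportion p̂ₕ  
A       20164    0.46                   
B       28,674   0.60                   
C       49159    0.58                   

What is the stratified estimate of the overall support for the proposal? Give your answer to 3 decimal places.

0.561

N = 20164 + 28674 + 49159 = 97997.
Overall proportion = Σ (Nₕ/N)·p̂ₕ.
Σ Nₕp̂ₕ = 9275.44 + 17204.4 + 28512.22 = 54992.06.
54992.06 / 97997 = 0.56116... → 0.561.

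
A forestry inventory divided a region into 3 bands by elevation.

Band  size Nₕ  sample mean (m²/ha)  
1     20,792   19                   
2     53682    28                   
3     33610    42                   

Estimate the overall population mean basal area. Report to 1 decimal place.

x̄_st = (Σ Nₕx̄ₕ) / (Σ Nₕ) = (20792·19 + 53682·28 + 33610·42) / 108084
= 3309764 / 108084 = 30.622... → 30.6.

30.6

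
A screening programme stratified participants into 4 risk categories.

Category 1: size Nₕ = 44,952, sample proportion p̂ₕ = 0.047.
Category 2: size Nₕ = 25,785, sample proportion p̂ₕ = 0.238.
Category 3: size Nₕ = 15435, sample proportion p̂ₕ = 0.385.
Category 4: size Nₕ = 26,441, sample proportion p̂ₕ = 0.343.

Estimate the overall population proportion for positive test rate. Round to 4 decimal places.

Wₕ = Nₕ/N with N = 112613: 0.3992, 0.2290, 0.1371, 0.2348.
p̂_st = 0.3992·0.047 + 0.2290·0.238 + 0.1371·0.385 + 0.2348·0.343 ≈ 0.206560... → 0.2066.

0.2066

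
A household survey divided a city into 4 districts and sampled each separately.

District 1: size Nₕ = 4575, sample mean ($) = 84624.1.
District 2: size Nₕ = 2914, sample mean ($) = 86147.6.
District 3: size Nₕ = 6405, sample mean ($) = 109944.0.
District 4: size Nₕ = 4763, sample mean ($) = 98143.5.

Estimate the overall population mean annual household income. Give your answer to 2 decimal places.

97005.85

N = 18657; weights Wₕ = Nₕ/N = (0.2452, 0.1562, 0.3433, 0.2553).
x̄_st = Σ Wₕ·x̄ₕ = 0.2452·84624.1 + 0.1562·86147.6 + 0.3433·109944.0 + 0.2553·98143.5 ≈ 97005.8517...
→ 97005.85.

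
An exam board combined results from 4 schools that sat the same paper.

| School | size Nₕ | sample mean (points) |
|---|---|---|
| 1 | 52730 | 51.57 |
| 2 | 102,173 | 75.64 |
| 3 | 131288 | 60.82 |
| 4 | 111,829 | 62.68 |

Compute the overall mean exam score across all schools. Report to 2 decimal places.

63.92

N = 398020; weights Wₕ = Nₕ/N = (0.1325, 0.2567, 0.3299, 0.2810).
x̄_st = Σ Wₕ·x̄ₕ = 0.1325·51.57 + 0.2567·75.64 + 0.3299·60.82 + 0.2810·62.68 ≈ 63.9215...
→ 63.92.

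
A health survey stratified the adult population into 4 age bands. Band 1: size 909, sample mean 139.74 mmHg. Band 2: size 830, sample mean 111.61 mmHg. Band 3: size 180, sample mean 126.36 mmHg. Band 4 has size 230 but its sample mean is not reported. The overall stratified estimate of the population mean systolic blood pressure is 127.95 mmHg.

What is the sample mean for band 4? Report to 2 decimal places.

141.56

N = 909 + 830 + 180 + 230 = 2149.
Overall total = μ·N = 127.95·2149 = 274964.55.
Subtract the known strata: 909·139.74 + 830·111.61 + 180·126.36 = 242404.76.
Remaining total for band 4: 274964.55 − 242404.76 = 32559.79.
Divide by its size: 32559.79 / 230 = 141.5643... → 141.56.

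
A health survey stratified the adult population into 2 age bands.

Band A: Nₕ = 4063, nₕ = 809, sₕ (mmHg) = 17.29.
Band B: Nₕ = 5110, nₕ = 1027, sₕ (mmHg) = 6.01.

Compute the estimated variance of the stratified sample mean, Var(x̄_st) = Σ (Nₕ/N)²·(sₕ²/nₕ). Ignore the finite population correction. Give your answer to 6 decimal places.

N = 9173. Term for each stratum: Wₕ²sₕ²/nₕ.
Var(x̄_st) = 0.072495713 + 0.010914341 = 0.083410053 → 0.083410.

0.083410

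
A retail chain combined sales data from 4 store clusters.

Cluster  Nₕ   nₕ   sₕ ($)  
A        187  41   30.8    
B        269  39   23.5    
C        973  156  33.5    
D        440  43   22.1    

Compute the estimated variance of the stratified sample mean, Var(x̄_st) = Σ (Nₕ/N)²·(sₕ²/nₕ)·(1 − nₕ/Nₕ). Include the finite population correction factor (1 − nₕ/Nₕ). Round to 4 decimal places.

2.6368

N = 1869. Term for each stratum: Wₕ²sₕ²/nₕ·(1−nₕ/Nₕ).
Var(x̄_st) = 0.1808396 + 0.2508029 + 1.6371230 + 0.5679900 = 2.6367555 → 2.6368.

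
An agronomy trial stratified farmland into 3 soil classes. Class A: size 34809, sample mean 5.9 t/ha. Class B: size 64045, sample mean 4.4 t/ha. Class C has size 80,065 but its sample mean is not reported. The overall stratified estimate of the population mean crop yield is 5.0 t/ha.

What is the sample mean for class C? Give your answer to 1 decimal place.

N = 34809 + 64045 + 80065 = 178919.
Overall total = μ·N = 5.0·178919 = 894595.
Subtract the known strata: 34809·5.9 + 64045·4.4 = 487171.1.
Remaining total for class C: 894595 − 487171.1 = 407423.9.
Divide by its size: 407423.9 / 80065 = 5.089... → 5.1.

5.1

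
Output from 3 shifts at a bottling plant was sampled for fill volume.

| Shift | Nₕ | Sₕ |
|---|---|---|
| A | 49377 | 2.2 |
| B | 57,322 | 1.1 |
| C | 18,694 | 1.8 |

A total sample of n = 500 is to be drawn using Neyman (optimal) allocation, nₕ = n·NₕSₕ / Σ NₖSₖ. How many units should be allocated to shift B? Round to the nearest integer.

A: NₕSₕ = 49377·2.2 = 108629.4
B: NₕSₕ = 57322·1.1 = 63054.2
C: NₕSₕ = 18694·1.8 = 33649.2
Σ NₕSₕ = 205332.8.
n_B = 500·63054.2/205332.8 = 153.541... → 154.

154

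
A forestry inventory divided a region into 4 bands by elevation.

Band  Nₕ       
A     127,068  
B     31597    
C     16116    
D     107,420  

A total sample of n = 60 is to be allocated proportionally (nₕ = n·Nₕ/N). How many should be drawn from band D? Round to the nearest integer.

N = 127068 + 31597 + 16116 + 107420 = 282201.
n_D = 60·107420/282201 = 22.839... → 23.

23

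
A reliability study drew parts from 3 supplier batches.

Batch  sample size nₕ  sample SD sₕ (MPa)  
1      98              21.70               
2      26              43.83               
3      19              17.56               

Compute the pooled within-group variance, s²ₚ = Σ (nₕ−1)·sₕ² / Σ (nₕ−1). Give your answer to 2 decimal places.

708.95

Degrees of freedom: 97 + 25 + 18 = 140.
Σ(nₕ−1)sₕ² = 97·470.89 + 25·1921.0689 + 18·308.3536 = 99253.4173.
s²ₚ = 99253.4173 / 140 = 708.9530... → 708.95.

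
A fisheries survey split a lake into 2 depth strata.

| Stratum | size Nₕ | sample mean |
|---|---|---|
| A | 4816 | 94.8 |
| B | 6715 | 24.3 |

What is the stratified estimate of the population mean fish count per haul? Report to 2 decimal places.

53.74

N = 4816 + 6715 = 11531.
Weight each subgroup mean by Nₕ/N and sum.
Σ Nₕx̄ₕ = 4816·94.8 + 6715·24.3 = 456556.8 + 163174.5 = 619731.3.
Divide by N: 619731.3 / 11531 = 53.7448... → 53.74.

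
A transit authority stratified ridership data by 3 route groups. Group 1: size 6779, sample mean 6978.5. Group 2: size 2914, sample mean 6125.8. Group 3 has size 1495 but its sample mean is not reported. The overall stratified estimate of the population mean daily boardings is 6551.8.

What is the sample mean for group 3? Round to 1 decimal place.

Σ Nₕx̄ₕ = N·μ, so 1495·x̄_3 = 11188·6551.8 − (6779·6978.5 + 2914·6125.8).
= 73301538.4 − 65157832.7 = 8143705.7.
x̄_3 = 8143705.7 / 1495 = 5447.295... → 5447.3.

5447.3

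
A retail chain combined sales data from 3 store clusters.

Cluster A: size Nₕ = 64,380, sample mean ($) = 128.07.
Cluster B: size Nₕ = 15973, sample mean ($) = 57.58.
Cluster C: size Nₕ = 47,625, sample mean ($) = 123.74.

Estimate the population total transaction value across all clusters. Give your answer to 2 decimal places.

15057989.44

A: 64380·128.07 = 8245146.6
B: 15973·57.58 = 919725.34
C: 47625·123.74 = 5893117.5
τ̂ = Σ Nₕx̄ₕ = 15057989.44.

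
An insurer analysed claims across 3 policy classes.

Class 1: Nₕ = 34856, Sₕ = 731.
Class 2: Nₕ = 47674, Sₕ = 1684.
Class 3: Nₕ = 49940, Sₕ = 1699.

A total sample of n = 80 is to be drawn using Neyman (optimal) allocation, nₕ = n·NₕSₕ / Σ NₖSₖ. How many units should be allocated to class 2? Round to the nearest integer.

34

Σ NₕSₕ = 34856·731 + 47674·1684 + 49940·1699 = 190610812.
Share for 2: 80283016/190610812 = 0.42119.
n_2 = 80 × 0.42119 = 33.695... → 34.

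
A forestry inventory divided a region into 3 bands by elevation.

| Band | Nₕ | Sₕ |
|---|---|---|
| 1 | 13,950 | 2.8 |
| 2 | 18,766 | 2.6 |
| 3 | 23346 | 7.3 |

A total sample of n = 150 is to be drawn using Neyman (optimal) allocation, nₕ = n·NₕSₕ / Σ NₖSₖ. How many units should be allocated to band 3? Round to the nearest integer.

1: NₕSₕ = 13950·2.8 = 39060
2: NₕSₕ = 18766·2.6 = 48791.6
3: NₕSₕ = 23346·7.3 = 170425.8
Σ NₕSₕ = 258277.4.
n_3 = 150·170425.8/258277.4 = 98.978... → 99.

99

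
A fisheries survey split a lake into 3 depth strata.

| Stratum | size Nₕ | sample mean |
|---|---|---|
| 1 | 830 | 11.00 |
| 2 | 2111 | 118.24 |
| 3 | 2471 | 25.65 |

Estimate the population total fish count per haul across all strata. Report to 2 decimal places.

322115.79

1: 830·11.00 = 9130
2: 2111·118.24 = 249604.64
3: 2471·25.65 = 63381.15
τ̂ = Σ Nₕx̄ₕ = 322115.79.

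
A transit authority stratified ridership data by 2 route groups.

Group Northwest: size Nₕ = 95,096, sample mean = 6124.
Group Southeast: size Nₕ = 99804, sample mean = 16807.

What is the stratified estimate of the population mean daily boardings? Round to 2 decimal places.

11594.53

N = 95096 + 99804 = 194900.
Overall mean = Σ (Nₕ/N)·x̄ₕ — weight by population share, not a simple average.
Σ Nₕx̄ₕ = 95096·6124 + 99804·16807 = 582367904 + 1677405828 = 2259773732.
Divide by N: 2259773732 / 194900 = 11594.5292... → 11594.53.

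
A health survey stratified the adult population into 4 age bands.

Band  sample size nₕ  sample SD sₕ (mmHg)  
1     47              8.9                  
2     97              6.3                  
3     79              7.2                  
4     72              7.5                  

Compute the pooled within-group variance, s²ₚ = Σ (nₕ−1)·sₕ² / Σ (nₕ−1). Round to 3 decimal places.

53.234

1: (47−1)·8.9² = 46·79.21 = 3643.66
2: (97−1)·6.3² = 96·39.69 = 3810.24
3: (79−1)·7.2² = 78·51.84 = 4043.52
4: (72−1)·7.5² = 71·56.25 = 3993.75
Numerator = 15491.17; denominator = Σ(nₕ−1) = 291.
s²ₚ = 15491.17/291 = 53.23426... → 53.234.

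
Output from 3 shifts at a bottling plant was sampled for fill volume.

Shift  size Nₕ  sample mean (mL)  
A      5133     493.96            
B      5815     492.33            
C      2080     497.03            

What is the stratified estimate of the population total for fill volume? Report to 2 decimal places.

6432218.03

A: 5133·493.96 = 2535496.68
B: 5815·492.33 = 2862898.95
C: 2080·497.03 = 1033822.4
τ̂ = Σ Nₕx̄ₕ = 6432218.03.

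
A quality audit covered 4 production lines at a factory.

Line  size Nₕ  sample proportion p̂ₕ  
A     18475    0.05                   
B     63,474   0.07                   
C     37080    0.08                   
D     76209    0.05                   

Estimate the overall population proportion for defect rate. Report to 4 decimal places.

N = 18475 + 63474 + 37080 + 76209 = 195238.
Overall proportion = Σ (Nₕ/N)·p̂ₕ.
Σ Nₕp̂ₕ = 923.75 + 4443.18 + 2966.4 + 3810.45 = 12143.78.
12143.78 / 195238 = 0.062200... → 0.0622.

0.0622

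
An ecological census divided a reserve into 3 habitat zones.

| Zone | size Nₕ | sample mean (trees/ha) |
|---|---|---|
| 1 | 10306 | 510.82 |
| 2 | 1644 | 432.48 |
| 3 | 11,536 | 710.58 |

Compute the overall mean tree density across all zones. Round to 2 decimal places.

603.46

N = 10306 + 1644 + 11536 = 23486.
The stratified mean weights each stratum mean by its population share Nₕ/N.
Σ Nₕx̄ₕ = 10306·510.82 + 1644·432.48 + 11536·710.58 = 5264510.92 + 710997.12 + 8197250.88 = 14172758.92.
Divide by N: 14172758.92 / 23486 = 603.4556... → 603.46.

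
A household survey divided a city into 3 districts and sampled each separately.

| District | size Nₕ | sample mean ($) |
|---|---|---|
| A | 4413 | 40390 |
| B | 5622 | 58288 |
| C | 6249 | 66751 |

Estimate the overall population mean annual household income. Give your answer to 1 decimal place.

56685.3

x̄_st = (Σ Nₕx̄ₕ) / (Σ Nₕ) = (4413·40390 + 5622·58288 + 6249·66751) / 16284
= 923063205 / 16284 = 56685.286... → 56685.3.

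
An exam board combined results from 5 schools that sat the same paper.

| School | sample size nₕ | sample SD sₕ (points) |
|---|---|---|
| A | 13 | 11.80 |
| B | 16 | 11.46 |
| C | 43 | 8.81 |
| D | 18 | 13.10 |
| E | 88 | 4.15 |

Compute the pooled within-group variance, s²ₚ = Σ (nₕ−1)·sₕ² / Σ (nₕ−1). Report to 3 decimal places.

65.413

Degrees of freedom: 12 + 15 + 42 + 17 + 87 = 173.
Σ(nₕ−1)sₕ² = 12·139.24 + 15·131.3316 + 42·77.6161 + 17·171.61 + 87·17.2225 = 11316.4577.
s²ₚ = 11316.4577 / 173 = 65.41305... → 65.413.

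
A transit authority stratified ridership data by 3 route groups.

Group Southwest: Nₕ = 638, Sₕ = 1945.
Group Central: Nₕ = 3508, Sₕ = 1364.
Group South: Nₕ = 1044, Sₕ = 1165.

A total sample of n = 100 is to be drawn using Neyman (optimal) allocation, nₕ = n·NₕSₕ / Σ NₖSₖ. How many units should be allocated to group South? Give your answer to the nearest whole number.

Southwest: NₕSₕ = 638·1945 = 1240910
Central: NₕSₕ = 3508·1364 = 4784912
South: NₕSₕ = 1044·1165 = 1216260
Σ NₕSₕ = 7242082.
n_South = 100·1216260/7242082 = 16.794... → 17.

17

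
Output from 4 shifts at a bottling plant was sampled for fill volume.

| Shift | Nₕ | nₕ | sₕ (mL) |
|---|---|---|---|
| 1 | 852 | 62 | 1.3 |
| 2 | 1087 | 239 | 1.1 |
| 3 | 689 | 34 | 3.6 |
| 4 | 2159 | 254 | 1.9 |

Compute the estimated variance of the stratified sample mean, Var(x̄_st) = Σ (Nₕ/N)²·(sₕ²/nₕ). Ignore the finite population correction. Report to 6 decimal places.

N = 4787; Wₕ = Nₕ/N.
shift 1: (852/4787)²·1.3²/62 = 0.000863470
shift 2: (1087/4787)²·1.1²/239 = 0.000261048
shift 3: (689/4787)²·3.6²/34 = 0.007896555
shift 4: (2159/4787)²·1.9²/254 = 0.002891025
Sum = 0.011912098 → 0.011912.

0.011912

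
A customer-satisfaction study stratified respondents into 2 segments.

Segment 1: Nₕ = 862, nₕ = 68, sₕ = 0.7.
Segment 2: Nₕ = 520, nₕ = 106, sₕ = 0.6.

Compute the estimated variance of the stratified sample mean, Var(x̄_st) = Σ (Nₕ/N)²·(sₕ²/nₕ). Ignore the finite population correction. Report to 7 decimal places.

N = 1382. Term for each stratum: Wₕ²sₕ²/nₕ.
Var(x̄_st) = 0.0028034035 + 0.0004808252 = 0.0032842287 → 0.0032842.

0.0032842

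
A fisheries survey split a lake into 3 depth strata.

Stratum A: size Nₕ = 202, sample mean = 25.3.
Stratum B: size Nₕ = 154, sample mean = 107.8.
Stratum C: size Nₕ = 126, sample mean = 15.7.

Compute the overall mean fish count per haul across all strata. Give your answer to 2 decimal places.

N = 202 + 154 + 126 = 482.
Weight each subgroup mean by Nₕ/N and sum.
Σ Nₕx̄ₕ = 202·25.3 + 154·107.8 + 126·15.7 = 5110.6 + 16601.2 + 1978.2 = 23690.
Divide by N: 23690 / 482 = 49.1494... → 49.15.

49.15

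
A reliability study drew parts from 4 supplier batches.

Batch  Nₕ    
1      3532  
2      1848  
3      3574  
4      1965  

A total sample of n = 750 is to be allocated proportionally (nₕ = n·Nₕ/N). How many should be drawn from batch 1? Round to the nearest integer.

243

Share of batch 1 = 3532/10919 = 0.32347.
Allocate 750 × 0.32347 = 242.605... → 243.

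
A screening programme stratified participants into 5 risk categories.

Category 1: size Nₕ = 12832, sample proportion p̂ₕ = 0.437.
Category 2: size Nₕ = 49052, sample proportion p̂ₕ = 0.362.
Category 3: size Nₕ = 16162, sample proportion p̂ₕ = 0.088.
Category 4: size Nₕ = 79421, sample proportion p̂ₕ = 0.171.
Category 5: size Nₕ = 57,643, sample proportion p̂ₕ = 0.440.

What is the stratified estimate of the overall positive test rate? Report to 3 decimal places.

N = 12832 + 49052 + 16162 + 79421 + 57643 = 215110.
Overall proportion = Σ (Nₕ/N)·p̂ₕ.
Σ Nₕp̂ₕ = 5607.584 + 17756.824 + 1422.256 + 13580.991 + 25362.92 = 63730.575.
63730.575 / 215110 = 0.29627... → 0.296.

0.296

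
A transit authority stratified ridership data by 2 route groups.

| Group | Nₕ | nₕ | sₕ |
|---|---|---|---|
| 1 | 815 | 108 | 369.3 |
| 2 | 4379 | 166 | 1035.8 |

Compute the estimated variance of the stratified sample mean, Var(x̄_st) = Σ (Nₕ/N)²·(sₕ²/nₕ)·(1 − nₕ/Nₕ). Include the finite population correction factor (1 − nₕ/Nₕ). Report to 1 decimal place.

N = 5194. Term for each stratum: Wₕ²sₕ²/nₕ·(1−nₕ/Nₕ).
Var(x̄_st) = 26.9717 + 4419.8369 = 4446.8085 → 4446.8.

4446.8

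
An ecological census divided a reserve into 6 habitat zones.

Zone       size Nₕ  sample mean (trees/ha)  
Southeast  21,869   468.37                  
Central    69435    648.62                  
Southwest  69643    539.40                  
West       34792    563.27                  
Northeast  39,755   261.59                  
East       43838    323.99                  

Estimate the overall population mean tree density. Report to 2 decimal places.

N = 279332; weights Wₕ = Nₕ/N = (0.0783, 0.2486, 0.2493, 0.1246, 0.1423, 0.1569).
x̄_st = Σ Wₕ·x̄ₕ = 0.0783·468.37 + 0.2486·648.62 + 0.2493·539.40 + 0.1246·563.27 + 0.1423·261.59 + 0.1569·323.99 ≈ 490.6170...
→ 490.62.

490.62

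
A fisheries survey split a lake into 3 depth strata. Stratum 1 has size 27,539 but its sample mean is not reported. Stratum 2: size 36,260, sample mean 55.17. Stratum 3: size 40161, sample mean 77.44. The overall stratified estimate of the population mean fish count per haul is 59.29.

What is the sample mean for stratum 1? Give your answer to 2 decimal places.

N = 27539 + 36260 + 40161 = 103960.
Overall total = μ·N = 59.29·103960 = 6163788.4.
Subtract the known strata: 36260·55.17 + 40161·77.44 = 5110532.04.
Remaining total for stratum 1: 6163788.4 − 5110532.04 = 1053256.36.
Divide by its size: 1053256.36 / 27539 = 38.2460... → 38.25.

38.25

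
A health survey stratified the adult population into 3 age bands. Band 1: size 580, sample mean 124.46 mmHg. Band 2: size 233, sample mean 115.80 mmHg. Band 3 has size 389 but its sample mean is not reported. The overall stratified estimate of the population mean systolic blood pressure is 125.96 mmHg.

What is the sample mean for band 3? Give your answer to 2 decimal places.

Σ Nₕx̄ₕ = N·μ, so 389·x̄_3 = 1202·125.96 − (580·124.46 + 233·115.80).
= 151403.92 − 99168.2 = 52235.72.
x̄_3 = 52235.72 / 389 = 134.2821... → 134.28.

134.28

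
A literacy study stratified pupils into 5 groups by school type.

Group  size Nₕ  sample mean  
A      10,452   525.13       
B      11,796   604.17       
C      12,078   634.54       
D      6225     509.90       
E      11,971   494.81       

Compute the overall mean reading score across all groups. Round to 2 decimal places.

N = 10452 + 11796 + 12078 + 6225 + 11971 = 52522.
The stratified mean weights each stratum mean by its population share Nₕ/N.
Σ Nₕx̄ₕ = 10452·525.13 + 11796·604.17 + 12078·634.54 + 6225·509.90 + 11971·494.81 = 5488658.76 + 7126789.32 + 7663974.12 + 3174127.5 + 5923370.51 = 29376920.21.
Divide by N: 29376920.21 / 52522 = 559.3260... → 559.33.

559.33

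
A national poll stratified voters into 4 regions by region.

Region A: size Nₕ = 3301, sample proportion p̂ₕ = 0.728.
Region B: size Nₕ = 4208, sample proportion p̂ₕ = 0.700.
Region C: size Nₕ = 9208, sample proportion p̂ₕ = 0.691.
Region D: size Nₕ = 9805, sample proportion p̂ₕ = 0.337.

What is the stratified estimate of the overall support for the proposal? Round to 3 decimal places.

Wₕ = Nₕ/N with N = 26522: 0.1245, 0.1587, 0.3472, 0.3697.
p̂_st = 0.1245·0.728 + 0.1587·0.700 + 0.3472·0.691 + 0.3697·0.337 ≈ 0.56616... → 0.566.

0.566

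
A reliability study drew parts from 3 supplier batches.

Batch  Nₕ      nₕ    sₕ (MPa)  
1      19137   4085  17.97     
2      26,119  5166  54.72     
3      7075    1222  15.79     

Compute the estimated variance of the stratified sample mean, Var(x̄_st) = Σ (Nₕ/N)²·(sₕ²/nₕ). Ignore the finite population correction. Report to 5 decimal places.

N = 52331; Wₕ = Nₕ/N.
batch 1: (19137/52331)²·17.97²/4085 = 0.01057143
batch 2: (26119/52331)²·54.72²/5166 = 0.14438856
batch 3: (7075/52331)²·15.79²/1222 = 0.00372930
Sum = 0.15868930 → 0.15869.

0.15869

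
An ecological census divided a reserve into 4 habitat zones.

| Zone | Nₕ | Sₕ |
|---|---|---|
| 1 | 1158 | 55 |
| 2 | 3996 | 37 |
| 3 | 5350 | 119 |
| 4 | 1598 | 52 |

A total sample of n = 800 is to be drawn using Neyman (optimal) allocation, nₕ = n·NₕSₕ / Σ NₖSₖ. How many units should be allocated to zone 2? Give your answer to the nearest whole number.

Σ NₕSₕ = 1158·55 + 3996·37 + 5350·119 + 1598·52 = 931288.
Share for 2: 147852/931288 = 0.15876.
n_2 = 800 × 0.15876 = 127.009... → 127.

127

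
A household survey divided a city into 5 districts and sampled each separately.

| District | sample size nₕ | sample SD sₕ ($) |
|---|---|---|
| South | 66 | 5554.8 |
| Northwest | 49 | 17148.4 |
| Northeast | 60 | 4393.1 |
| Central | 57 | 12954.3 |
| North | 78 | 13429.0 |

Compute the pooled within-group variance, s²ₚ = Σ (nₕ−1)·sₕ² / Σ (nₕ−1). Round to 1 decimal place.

Degrees of freedom: 65 + 48 + 59 + 56 + 77 = 305.
Σ(nₕ−1)sₕ² = 65·30855803.04 + 48·294067622.56 + 59·19299327.61 + 56·167813888.49 + 77·180338041 = 40543140321.91.
s²ₚ = 40543140321.91 / 305 = 132928328.924... → 132928328.9.

132928328.9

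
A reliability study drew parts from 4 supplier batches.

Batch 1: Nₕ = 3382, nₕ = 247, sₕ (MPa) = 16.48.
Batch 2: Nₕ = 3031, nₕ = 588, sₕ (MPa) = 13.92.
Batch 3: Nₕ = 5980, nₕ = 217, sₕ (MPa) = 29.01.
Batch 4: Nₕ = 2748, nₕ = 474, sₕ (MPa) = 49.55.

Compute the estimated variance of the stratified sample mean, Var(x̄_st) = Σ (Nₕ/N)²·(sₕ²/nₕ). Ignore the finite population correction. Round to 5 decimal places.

N = 15141; Wₕ = Nₕ/N.
batch 1: (3382/15141)²·16.48²/247 = 0.05485997
batch 2: (3031/15141)²·13.92²/588 = 0.01320578
batch 3: (5980/15141)²·29.01²/217 = 0.60496322
batch 4: (2748/15141)²·49.55²/474 = 0.17062133
Sum = 0.84365029 → 0.84365.

0.84365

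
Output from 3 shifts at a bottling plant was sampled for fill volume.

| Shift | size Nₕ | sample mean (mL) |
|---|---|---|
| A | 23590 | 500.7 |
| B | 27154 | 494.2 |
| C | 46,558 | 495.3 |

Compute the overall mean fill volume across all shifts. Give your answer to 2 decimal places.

496.30

x̄_st = (Σ Nₕx̄ₕ) / (Σ Nₕ) = (23590·500.7 + 27154·494.2 + 46558·495.3) / 97302
= 48291197.2 / 97302 = 496.3022... → 496.30.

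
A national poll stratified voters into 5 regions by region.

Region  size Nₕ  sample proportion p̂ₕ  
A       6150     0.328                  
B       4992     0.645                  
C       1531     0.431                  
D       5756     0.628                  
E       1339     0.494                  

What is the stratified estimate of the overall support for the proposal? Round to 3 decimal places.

0.515

N = 6150 + 4992 + 1531 + 5756 + 1339 = 19768.
Overall proportion = Σ (Nₕ/N)·p̂ₕ.
Σ Nₕp̂ₕ = 2017.2 + 3219.84 + 659.861 + 3614.768 + 661.466 = 10173.135.
10173.135 / 19768 = 0.51463... → 0.515.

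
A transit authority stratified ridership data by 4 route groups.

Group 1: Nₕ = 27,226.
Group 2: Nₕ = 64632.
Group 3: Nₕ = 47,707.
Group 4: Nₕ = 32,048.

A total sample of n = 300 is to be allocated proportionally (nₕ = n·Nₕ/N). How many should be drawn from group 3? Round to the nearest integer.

83

N = 27226 + 64632 + 47707 + 32048 = 171613.
n_3 = 300·47707/171613 = 83.398... → 83.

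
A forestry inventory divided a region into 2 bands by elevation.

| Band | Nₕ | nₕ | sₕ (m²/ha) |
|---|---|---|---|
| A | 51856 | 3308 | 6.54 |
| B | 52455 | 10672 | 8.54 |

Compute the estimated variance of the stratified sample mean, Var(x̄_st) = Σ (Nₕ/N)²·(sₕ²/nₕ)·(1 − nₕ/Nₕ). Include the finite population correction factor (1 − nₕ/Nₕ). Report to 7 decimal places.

N = 104311; Wₕ = Nₕ/N.
band A: (51856/104311)²·6.54²/3308·(1 − 3308/51856) = 0.0029915767
band B: (52455/104311)²·8.54²/10672·(1 − 10672/52455) = 0.0013765634
Sum = 0.0043681400 → 0.0043681.

0.0043681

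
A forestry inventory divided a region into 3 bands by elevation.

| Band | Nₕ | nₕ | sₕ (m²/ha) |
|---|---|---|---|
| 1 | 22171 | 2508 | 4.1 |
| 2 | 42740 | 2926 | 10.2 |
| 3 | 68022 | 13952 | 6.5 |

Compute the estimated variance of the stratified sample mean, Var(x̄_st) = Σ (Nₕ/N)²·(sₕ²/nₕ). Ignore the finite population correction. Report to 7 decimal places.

0.0046550

N = 132933; Wₕ = Nₕ/N.
band 1: (22171/132933)²·4.1²/2508 = 0.0001864426
band 2: (42740/132933)²·10.2²/2926 = 0.0036756102
band 3: (68022/132933)²·6.5²/13952 = 0.0007929091
Sum = 0.0046549619 → 0.0046550.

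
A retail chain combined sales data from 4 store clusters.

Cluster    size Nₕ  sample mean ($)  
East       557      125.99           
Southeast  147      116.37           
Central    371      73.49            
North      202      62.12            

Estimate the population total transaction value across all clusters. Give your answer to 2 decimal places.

127095.85

Estimate total by summing Nₕ·x̄ₕ over strata.
557·125.99 + 147·116.37 + 371·73.49 + 202·62.12 = 70176.43 + 17106.39 + 27264.79 + 12548.24 = 127095.85.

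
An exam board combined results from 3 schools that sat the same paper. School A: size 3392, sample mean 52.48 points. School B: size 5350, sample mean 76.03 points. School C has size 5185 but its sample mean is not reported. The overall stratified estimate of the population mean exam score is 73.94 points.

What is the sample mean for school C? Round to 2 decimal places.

85.82

Σ Nₕx̄ₕ = N·μ, so 5185·x̄_C = 13927·73.94 − (3392·52.48 + 5350·76.03).
= 1029762.38 − 584772.66 = 444989.72.
x̄_C = 444989.72 / 5185 = 85.8225... → 85.82.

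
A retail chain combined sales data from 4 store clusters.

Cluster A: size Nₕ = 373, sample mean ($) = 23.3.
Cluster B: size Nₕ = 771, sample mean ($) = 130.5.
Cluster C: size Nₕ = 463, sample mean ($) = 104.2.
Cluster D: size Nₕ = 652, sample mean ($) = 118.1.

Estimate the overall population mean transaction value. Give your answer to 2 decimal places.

103.83

N = 373 + 771 + 463 + 652 = 2259.
The stratified mean weights each stratum mean by its population share Nₕ/N.
Σ Nₕx̄ₕ = 373·23.3 + 771·130.5 + 463·104.2 + 652·118.1 = 8690.9 + 100615.5 + 48244.6 + 77001.2 = 234552.2.
Divide by N: 234552.2 / 2259 = 103.8301... → 103.83.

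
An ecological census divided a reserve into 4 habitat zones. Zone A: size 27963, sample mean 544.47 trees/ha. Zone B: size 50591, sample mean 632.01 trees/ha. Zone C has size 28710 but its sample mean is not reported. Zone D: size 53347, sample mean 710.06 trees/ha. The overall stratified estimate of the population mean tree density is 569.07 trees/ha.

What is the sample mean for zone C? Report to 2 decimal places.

Σ Nₕx̄ₕ = N·μ, so 28710·x̄_C = 160611·569.07 − (27963·544.47 + 50591·632.01 + 53347·710.06).
= 91398901.77 − 85078603.34 = 6320298.43.
x̄_C = 6320298.43 / 28710 = 220.1428... → 220.14.

220.14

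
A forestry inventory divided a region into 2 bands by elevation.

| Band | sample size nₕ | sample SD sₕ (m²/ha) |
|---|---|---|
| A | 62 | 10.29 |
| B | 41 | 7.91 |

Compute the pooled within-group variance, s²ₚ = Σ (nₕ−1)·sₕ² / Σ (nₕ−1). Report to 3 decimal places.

88.729

A: (62−1)·10.29² = 61·105.8841 = 6458.9301
B: (41−1)·7.91² = 40·62.5681 = 2502.724
Numerator = 8961.6541; denominator = Σ(nₕ−1) = 101.
s²ₚ = 8961.6541/101 = 88.72925... → 88.729.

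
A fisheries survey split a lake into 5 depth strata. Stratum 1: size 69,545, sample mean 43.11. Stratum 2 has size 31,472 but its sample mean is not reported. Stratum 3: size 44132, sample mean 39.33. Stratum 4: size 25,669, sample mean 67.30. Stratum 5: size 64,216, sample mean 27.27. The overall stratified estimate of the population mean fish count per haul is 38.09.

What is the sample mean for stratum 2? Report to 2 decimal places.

Σ Nₕx̄ₕ = N·μ, so 31472·x̄_2 = 235034·38.09 − (69545·43.11 + 44132·39.33 + 25669·67.30 + 64216·27.27).
= 8952445.06 − 8212490.53 = 739954.53.
x̄_2 = 739954.53 / 31472 = 23.5115... → 23.51.

23.51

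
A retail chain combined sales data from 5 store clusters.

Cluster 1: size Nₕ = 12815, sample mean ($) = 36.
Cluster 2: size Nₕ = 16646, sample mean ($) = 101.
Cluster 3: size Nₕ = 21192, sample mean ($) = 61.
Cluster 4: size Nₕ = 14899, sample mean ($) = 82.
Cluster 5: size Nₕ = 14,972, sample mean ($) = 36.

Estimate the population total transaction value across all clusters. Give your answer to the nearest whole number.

5196008

1: 12815·36 = 461340
2: 16646·101 = 1681246
3: 21192·61 = 1292712
4: 14899·82 = 1221718
5: 14972·36 = 538992
τ̂ = Σ Nₕx̄ₕ = 5196008.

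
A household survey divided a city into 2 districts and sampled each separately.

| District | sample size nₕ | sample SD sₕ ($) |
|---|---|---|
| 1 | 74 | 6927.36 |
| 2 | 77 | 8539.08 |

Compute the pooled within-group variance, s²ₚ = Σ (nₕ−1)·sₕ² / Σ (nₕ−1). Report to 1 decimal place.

Degrees of freedom: 73 + 76 = 149.
Σ(nₕ−1)sₕ² = 73·47988316.5696 + 76·72915887.2464 = 9044754540.3072.
s²ₚ = 9044754540.3072 / 149 = 60703050.606... → 60703050.6.

60703050.6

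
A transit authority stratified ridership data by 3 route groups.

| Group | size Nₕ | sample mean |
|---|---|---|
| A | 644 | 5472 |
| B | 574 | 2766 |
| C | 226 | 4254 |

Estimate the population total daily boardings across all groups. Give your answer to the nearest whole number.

Population total = Σ Nₕ·x̄ₕ (each stratum's size times its mean).
644·5472 + 574·2766 + 226·4254 = 3523968 + 1587684 + 961404 = 6073056.

6073056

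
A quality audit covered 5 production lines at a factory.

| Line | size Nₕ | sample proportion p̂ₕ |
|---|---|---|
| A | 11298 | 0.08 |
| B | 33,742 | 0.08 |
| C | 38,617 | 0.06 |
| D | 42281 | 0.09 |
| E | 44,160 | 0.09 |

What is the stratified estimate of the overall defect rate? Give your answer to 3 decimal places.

0.081

N = 11298 + 33742 + 38617 + 42281 + 44160 = 170098.
Overall proportion = Σ (Nₕ/N)·p̂ₕ.
Σ Nₕp̂ₕ = 903.84 + 2699.36 + 2317.02 + 3805.29 + 3974.4 = 13699.91.
13699.91 / 170098 = 0.08054... → 0.081.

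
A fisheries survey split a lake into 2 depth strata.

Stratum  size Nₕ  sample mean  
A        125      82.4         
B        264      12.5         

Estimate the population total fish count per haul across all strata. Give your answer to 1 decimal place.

Estimate total by summing Nₕ·x̄ₕ over strata.
125·82.4 + 264·12.5 = 10300 + 3300 = 13600.0.

13600.0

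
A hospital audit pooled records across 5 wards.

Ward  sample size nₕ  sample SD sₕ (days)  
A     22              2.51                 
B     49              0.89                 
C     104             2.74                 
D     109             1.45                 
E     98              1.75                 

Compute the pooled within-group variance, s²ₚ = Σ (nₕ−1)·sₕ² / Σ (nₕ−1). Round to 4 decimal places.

3.8932

A: (22−1)·2.51² = 21·6.3001 = 132.3021
B: (49−1)·0.89² = 48·0.7921 = 38.0208
C: (104−1)·2.74² = 103·7.5076 = 773.2828
D: (109−1)·1.45² = 108·2.1025 = 227.07
E: (98−1)·1.75² = 97·3.0625 = 297.0625
Numerator = 1467.7382; denominator = Σ(nₕ−1) = 377.
s²ₚ = 1467.7382/377 = 3.893205... → 3.8932.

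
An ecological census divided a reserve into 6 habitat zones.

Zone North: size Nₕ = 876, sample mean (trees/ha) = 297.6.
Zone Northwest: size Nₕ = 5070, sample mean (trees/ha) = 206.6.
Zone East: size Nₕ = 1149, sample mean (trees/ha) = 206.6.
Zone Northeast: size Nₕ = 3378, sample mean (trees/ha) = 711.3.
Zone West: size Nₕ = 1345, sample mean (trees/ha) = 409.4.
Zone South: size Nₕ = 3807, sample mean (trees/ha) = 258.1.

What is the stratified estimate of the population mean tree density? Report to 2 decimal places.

350.82

N = 876 + 5070 + 1149 + 3378 + 1345 + 3807 = 15625.
The stratified mean weights each stratum mean by its population share Nₕ/N.
Σ Nₕx̄ₕ = 876·297.6 + 5070·206.6 + 1149·206.6 + 3378·711.3 + 1345·409.4 + 3807·258.1 = 260697.6 + 1047462 + 237383.4 + 2402771.4 + 550643 + 982586.7 = 5481544.1.
Divide by N: 5481544.1 / 15625 = 350.8188... → 350.82.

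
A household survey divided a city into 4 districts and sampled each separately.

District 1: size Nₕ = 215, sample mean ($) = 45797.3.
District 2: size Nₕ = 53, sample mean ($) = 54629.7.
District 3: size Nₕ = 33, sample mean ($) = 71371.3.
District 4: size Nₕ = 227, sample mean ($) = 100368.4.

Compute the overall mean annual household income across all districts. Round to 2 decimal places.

71743.70

N = 215 + 53 + 33 + 227 = 528.
Weight each subgroup mean by Nₕ/N and sum.
Σ Nₕx̄ₕ = 215·45797.3 + 53·54629.7 + 33·71371.3 + 227·100368.4 = 9846419.5 + 2895374.1 + 2355252.9 + 22783626.8 = 37880673.3.
Divide by N: 37880673.3 / 528 = 71743.6994... → 71743.70.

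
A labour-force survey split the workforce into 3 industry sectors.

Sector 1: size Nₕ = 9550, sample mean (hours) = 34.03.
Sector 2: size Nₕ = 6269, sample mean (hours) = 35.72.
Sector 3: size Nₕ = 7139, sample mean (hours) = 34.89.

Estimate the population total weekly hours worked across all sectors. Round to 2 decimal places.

1: 9550·34.03 = 324986.5
2: 6269·35.72 = 223928.68
3: 7139·34.89 = 249079.71
τ̂ = Σ Nₕx̄ₕ = 797994.89.

797994.89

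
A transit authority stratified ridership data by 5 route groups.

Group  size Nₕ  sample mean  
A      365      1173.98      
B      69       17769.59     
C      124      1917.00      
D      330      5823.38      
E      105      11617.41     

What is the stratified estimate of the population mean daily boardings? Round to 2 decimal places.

5069.34

x̄_st = (Σ Nₕx̄ₕ) / (Σ Nₕ) = (365·1173.98 + 69·17769.59 + 124·1917.00 + 330·5823.38 + 105·11617.41) / 993
= 5033855.86 / 993 = 5069.3412... → 5069.34.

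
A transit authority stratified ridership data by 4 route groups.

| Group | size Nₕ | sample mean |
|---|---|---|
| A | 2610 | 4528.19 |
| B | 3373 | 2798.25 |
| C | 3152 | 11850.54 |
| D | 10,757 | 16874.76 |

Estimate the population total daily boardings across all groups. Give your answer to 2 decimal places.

240131768.55

A: 2610·4528.19 = 11818575.9
B: 3373·2798.25 = 9438497.25
C: 3152·11850.54 = 37352902.08
D: 10757·16874.76 = 181521793.32
τ̂ = Σ Nₕx̄ₕ = 240131768.55.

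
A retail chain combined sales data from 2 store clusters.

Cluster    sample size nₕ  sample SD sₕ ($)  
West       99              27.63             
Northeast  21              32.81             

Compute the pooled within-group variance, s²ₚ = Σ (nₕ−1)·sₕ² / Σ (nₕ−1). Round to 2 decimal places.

Degrees of freedom: 98 + 20 = 118.
Σ(nₕ−1)sₕ² = 98·763.4169 + 20·1076.4961 = 96344.7782.
s²ₚ = 96344.7782 / 118 = 816.4812... → 816.48.

816.48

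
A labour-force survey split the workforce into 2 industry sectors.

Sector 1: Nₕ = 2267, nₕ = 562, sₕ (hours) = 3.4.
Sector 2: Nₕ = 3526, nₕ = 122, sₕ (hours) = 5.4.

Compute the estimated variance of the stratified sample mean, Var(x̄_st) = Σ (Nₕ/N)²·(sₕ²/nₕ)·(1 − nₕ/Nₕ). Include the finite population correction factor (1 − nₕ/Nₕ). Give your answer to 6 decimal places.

0.087855

N = 5793; Wₕ = Nₕ/N.
sector 1: (2267/5793)²·3.4²/562·(1 − 562/2267) = 0.002369138
sector 2: (3526/5793)²·5.4²/122·(1 − 122/3526) = 0.085485507
Sum = 0.087854645 → 0.087855.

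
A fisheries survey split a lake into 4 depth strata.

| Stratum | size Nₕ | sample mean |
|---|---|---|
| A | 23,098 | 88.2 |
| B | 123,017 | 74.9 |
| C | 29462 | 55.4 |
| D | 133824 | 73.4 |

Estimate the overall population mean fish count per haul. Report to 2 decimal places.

73.39

N = 309401; weights Wₕ = Nₕ/N = (0.0747, 0.3976, 0.0952, 0.4325).
x̄_st = Σ Wₕ·x̄ₕ = 0.0747·88.2 + 0.3976·74.9 + 0.0952·55.4 + 0.4325·73.4 ≈ 73.3873...
→ 73.39.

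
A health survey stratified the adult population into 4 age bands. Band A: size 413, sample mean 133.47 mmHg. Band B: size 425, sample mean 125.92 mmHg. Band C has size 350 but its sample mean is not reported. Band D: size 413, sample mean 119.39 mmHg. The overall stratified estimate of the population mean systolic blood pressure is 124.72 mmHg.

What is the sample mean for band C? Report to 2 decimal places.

119.23

N = 413 + 425 + 350 + 413 = 1601.
Overall total = μ·N = 124.72·1601 = 199676.72.
Subtract the known strata: 413·133.47 + 425·125.92 + 413·119.39 = 157947.18.
Remaining total for band C: 199676.72 − 157947.18 = 41729.54.
Divide by its size: 41729.54 / 350 = 119.2273... → 119.23.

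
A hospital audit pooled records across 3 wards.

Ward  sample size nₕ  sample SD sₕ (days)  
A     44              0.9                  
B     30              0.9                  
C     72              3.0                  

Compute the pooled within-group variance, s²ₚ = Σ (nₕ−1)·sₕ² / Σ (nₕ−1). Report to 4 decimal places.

4.8764

A: (44−1)·0.9² = 43·0.81 = 34.83
B: (30−1)·0.9² = 29·0.81 = 23.49
C: (72−1)·3.0² = 71·9 = 639
Numerator = 697.32; denominator = Σ(nₕ−1) = 143.
s²ₚ = 697.32/143 = 4.876364... → 4.8764.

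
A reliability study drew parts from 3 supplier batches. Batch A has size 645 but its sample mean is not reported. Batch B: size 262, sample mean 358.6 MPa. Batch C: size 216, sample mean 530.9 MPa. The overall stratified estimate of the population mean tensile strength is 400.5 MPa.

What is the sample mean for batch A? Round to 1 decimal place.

373.9

Σ Nₕx̄ₕ = N·μ, so 645·x̄_A = 1123·400.5 − (262·358.6 + 216·530.9).
= 449761.5 − 208627.6 = 241133.9.
x̄_A = 241133.9 / 645 = 373.851... → 373.9.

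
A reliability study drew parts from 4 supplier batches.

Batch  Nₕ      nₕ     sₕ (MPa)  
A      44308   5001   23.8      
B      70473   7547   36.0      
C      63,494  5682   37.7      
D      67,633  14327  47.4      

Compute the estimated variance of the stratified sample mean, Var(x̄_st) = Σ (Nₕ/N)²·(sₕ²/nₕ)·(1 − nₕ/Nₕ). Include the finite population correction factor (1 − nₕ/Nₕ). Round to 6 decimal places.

0.040389

N = 245908; Wₕ = Nₕ/N.
batch A: (44308/245908)²·23.8²/5001·(1 − 5001/44308) = 0.003262149
batch B: (70473/245908)²·36.0²/7547·(1 − 7547/70473) = 0.012593262
batch C: (63494/245908)²·37.7²/5682·(1 − 5682/63494) = 0.015184022
batch D: (67633/245908)²·47.4²/14327·(1 − 14327/67633) = 0.009349553
Sum = 0.040388986 → 0.040389.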